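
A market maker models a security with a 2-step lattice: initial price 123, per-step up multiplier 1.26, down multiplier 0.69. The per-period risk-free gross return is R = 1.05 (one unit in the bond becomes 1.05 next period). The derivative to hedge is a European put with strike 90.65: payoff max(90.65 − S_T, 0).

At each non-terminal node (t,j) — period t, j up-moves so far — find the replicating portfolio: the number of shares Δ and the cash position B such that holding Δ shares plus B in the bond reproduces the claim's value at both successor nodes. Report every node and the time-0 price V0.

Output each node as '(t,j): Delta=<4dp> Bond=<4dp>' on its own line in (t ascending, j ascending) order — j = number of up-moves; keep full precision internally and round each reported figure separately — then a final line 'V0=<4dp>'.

No-arbitrage ⇒ martingale measure with p* = (R−d)/(u−d) = 0.6316.
Terminal payoffs: V(2,0)=32.0897, V(2,1)=0.0000, V(2,2)=0.0000
(1,0): S=84.8700. Δ = (V_up−V_dn)/(S_up−S_dn) = (0.0000−32.0897)/(106.9362−58.5603) = -0.6633. V = [p*·0.0000 + (1−p*)·32.0897]/1.05 = 11.2595. B = V − Δ·S = 67.5573.
(1,1): S=154.9800. Δ = (V_up−V_dn)/(S_up−S_dn) = (0.0000−0.0000)/(195.2748−106.9362) = 0.0000. V = [p*·0.0000 + (1−p*)·0.0000]/1.05 = 0.0000. B = V − Δ·S = 0.0000.
(0,0): S=123.0000. Δ = (V_up−V_dn)/(S_up−S_dn) = (0.0000−11.2595)/(154.9800−84.8700) = -0.1606. V = [p*·0.0000 + (1−p*)·11.2595]/1.05 = 3.9507. B = V − Δ·S = 23.7043.
Self-financing check: at every node Δ·S+B equals the discounted successor values.

(0,0): Delta=-0.1606 Bond=23.7043
(1,0): Delta=-0.6633 Bond=67.5573
(1,1): Delta=0.0000 Bond=0.0000
V0=3.9507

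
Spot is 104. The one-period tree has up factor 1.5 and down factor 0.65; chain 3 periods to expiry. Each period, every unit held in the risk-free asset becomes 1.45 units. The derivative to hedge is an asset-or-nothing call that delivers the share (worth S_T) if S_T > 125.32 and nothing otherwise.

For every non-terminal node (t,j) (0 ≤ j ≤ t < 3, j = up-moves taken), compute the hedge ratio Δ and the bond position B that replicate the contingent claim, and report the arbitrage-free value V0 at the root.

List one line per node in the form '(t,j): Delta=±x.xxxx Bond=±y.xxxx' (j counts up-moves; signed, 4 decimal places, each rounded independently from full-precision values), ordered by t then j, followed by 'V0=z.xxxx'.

No-arbitrage ⇒ martingale measure with p* = (R−d)/(u−d) = 0.9412.
Terminal values V(3,·): V(3,0)=0.0000, V(3,1)=0.0000, V(3,2)=152.1000, V(3,3)=351.0000
(2,0): S=43.9400. Δ = (V_up−V_dn)/(S_up−S_dn) = (0.0000−0.0000)/(65.9100−28.5610) = 0.0000. V = [p*·0.0000 + (1−p*)·0.0000]/1.45 = 0.0000. B = V − Δ·S = 0.0000.
(2,1): S=101.4000. Δ = (V_up−V_dn)/(S_up−S_dn) = (152.1000−0.0000)/(152.1000−65.9100) = 1.7647. V = [p*·152.1000 + (1−p*)·0.0000]/1.45 = 98.7262. B = V − Δ·S = -80.2150.
(2,2): S=234.0000. Δ = (V_up−V_dn)/(S_up−S_dn) = (351.0000−152.1000)/(351.0000−152.1000) = 1.0000. V = [p*·351.0000 + (1−p*)·152.1000]/1.45 = 234.0000. B = V − Δ·S = 0.0000.
(1,0): S=67.6000. Δ = (V_up−V_dn)/(S_up−S_dn) = (98.7262−0.0000)/(101.4000−43.9400) = 1.7182. V = [p*·98.7262 + (1−p*)·0.0000]/1.45 = 64.0819. B = V − Δ·S = -52.0665.
(1,1): S=156.0000. Δ = (V_up−V_dn)/(S_up−S_dn) = (234.0000−98.7262)/(234.0000−101.4000) = 1.0202. V = [p*·234.0000 + (1−p*)·98.7262]/1.45 = 155.8915. B = V − Δ·S = -3.2542.
(0,0): S=104.0000. Δ = (V_up−V_dn)/(S_up−S_dn) = (155.8915−64.0819)/(156.0000−67.6000) = 1.0386. V = [p*·155.8915 + (1−p*)·64.0819]/1.45 = 103.7869. B = V − Δ·S = -4.2245.
Each (Δ,B) replicates both successor values, so the strategy is self-financing and V0 is arbitrage-free.

(0,0): Delta=1.0386 Bond=-4.2245
(1,0): Delta=1.7182 Bond=-52.0665
(1,1): Delta=1.0202 Bond=-3.2542
(2,0): Delta=0.0000 Bond=0.0000
(2,1): Delta=1.7647 Bond=-80.2150
(2,2): Delta=1.0000 Bond=0.0000
V0=103.7869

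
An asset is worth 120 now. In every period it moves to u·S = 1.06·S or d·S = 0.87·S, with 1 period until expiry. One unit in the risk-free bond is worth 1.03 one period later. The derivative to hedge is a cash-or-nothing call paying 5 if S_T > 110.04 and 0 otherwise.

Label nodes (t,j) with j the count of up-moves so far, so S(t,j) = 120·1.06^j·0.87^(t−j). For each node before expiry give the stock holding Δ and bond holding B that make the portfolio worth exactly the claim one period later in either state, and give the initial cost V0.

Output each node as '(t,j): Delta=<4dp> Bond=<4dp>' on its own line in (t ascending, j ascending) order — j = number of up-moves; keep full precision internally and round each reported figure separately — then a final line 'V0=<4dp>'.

Since d<R<u, set p* = (R−d)/(u−d) = 0.8421; price each node as the discounted p*-expectation of its children.
At expiry t=1: V(1,0)=0.0000, V(1,1)=5.0000
Node (0,0) S=120.0000: V=(p*·5.0000+(1−p*)·0.0000)/1.03=4.0879; Δ=(5.0000−0.0000)/(127.2000−104.4000)=0.2193; B=V−Δ·S=-22.2279
Self-financing check: at every node Δ·S+B equals the discounted successor values.

(0,0): Delta=0.2193 Bond=-22.2279
V0=4.0879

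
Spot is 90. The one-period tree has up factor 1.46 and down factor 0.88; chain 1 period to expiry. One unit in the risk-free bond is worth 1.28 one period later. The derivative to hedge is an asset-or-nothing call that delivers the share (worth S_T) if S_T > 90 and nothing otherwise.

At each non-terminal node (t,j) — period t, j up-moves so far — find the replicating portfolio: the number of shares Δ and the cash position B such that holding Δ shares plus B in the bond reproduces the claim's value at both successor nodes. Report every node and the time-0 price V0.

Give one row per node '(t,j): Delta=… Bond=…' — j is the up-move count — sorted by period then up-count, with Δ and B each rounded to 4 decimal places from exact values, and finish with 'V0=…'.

(0,0): Delta=2.5172 Bond=-155.7543
V0=70.7974

Under the risk-neutral measure, an up-move has probability p* = (R−d)/(u−d) = 0.6897 and values discount at R = 1.28.
Terminal values V(1,·): V(1,0)=0.0000, V(1,1)=131.4000
Node (0,0) S=90.0000: V=(p*·131.4000+(1−p*)·0.0000)/1.28=70.7974; Δ=(131.4000−0.0000)/(131.4000−79.2000)=2.5172; B=V−Δ·S=-155.7543
Self-financing check: at every node Δ·S+B equals the discounted successor values.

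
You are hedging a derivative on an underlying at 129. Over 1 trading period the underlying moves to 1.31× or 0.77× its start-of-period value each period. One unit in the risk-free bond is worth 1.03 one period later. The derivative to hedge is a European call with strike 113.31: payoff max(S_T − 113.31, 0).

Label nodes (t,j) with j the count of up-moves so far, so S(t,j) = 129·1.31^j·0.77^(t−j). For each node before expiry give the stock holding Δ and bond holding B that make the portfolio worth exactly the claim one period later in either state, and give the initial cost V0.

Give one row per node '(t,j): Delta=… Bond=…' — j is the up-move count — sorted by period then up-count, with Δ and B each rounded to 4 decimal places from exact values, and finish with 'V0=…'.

The replicating-portfolio and risk-neutral prices coincide; use p* = (1.03−0.77)/(1.31−0.77) = 0.4815 for the latter.
At expiry t=1: V(1,0)=0.0000, V(1,1)=55.6800
Node (0,0) S=129.0000: V=(p*·55.6800+(1−p*)·0.0000)/1.03=26.0280; Δ=(55.6800−0.0000)/(168.9900−99.3300)=0.7993; B=V−Δ·S=-77.0831
Check: Δ(0,0)·S0 + B(0,0) = 26.0280 = V0.

(0,0): Delta=0.7993 Bond=-77.0831
V0=26.0280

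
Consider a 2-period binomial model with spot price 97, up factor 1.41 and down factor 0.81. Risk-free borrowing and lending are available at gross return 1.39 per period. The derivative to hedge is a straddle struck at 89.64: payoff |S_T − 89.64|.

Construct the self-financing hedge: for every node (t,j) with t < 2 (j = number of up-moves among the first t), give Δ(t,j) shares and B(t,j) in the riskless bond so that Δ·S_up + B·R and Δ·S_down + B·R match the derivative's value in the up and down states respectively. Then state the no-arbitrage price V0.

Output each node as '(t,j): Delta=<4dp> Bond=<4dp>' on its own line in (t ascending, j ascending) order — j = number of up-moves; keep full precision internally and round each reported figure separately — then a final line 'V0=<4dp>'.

(0,0): Delta=0.9786 Bond=-44.2870
(1,0): Delta=-0.1030 Bond=23.4187
(1,1): Delta=1.0000 Bond=-64.4892
V0=50.6348

Risk-neutral probability p* = (R−d)/(u−d) = (1.39−0.81)/(1.41−0.81) = 0.9667.
Payoff layer (t=2): V(2,0)=25.9983, V(2,1)=21.1437, V(2,2)=103.2057
Node (1,0) S=78.5700: V=(p*·21.1437+(1−p*)·25.9983)/1.39=15.3277; Δ=(21.1437−25.9983)/(110.7837−63.6417)=-0.1030; B=V−Δ·S=23.4187
Node (1,1) S=136.7700: V=(p*·103.2057+(1−p*)·21.1437)/1.39=72.2808; Δ=(103.2057−21.1437)/(192.8457−110.7837)=1.0000; B=V−Δ·S=-64.4892
Node (0,0) S=97.0000: V=(p*·72.2808+(1−p*)·15.3277)/1.39=50.6348; Δ=(72.2808−15.3277)/(136.7700−78.5700)=0.9786; B=V−Δ·S=-44.2870
Each (Δ,B) replicates both successor values, so the strategy is self-financing and V0 is arbitrage-free.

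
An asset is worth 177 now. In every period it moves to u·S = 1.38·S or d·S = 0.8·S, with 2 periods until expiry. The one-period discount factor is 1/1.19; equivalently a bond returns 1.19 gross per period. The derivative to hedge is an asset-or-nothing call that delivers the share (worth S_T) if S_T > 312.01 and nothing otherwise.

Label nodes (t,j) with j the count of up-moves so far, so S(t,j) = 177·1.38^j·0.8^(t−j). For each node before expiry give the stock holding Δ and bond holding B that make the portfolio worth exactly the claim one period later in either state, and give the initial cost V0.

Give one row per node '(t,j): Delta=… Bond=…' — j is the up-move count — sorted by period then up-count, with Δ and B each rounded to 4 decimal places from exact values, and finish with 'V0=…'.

No-arbitrage ⇒ martingale measure with p* = (R−d)/(u−d) = 0.6724.
Payoff layer (t=2): V(2,0)=0.0000, V(2,1)=0.0000, V(2,2)=337.0788
  t=1,j=0: stock 141.6000 → up 195.4080 (V=0.0000), down 113.2800 (V=0.0000). Price 0.0000; hedge Δ=0.0000, bond B=0.0000.
  t=1,j=1: stock 244.2600 → up 337.0788 (V=337.0788), down 195.4080 (V=0.0000). Price 190.4676; hedge Δ=2.3793, bond B=-390.7028.
  t=0,j=0: stock 177.0000 → up 244.2600 (V=190.4676), down 141.6000 (V=0.0000). Price 107.6244; hedge Δ=1.8553, bond B=-220.7680.
Self-financing check: at every node Δ·S+B equals the discounted successor values.

(0,0): Delta=1.8553 Bond=-220.7680
(1,0): Delta=0.0000 Bond=0.0000
(1,1): Delta=2.3793 Bond=-390.7028
V0=107.6244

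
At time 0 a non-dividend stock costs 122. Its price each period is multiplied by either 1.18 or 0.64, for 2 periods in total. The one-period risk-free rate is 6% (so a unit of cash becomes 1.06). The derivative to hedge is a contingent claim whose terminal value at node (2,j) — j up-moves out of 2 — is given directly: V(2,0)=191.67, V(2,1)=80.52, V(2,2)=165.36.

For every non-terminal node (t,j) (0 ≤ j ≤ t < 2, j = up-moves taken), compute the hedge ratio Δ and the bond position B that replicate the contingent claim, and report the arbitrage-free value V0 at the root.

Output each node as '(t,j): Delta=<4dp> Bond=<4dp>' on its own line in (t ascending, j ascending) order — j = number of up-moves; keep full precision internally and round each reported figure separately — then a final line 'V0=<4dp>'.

No-arbitrage ⇒ martingale measure with p* = (R−d)/(u−d) = 0.7778.
Terminal values V(2,·): V(2,0)=191.6700, V(2,1)=80.5200, V(2,2)=165.3600
Node (1,0) S=78.0800: V=(p*·80.5200+(1−p*)·191.6700)/1.06=99.2642; Δ=(80.5200−191.6700)/(92.1344−49.9712)=-2.6362; B=V−Δ·S=305.0975
Node (1,1) S=143.9600: V=(p*·165.3600+(1−p*)·80.5200)/1.06=138.2138; Δ=(165.3600−80.5200)/(169.8728−92.1344)=1.0914; B=V−Δ·S=-18.8973
Node (0,0) S=122.0000: V=(p*·138.2138+(1−p*)·99.2642)/1.06=122.2249; Δ=(138.2138−99.2642)/(143.9600−78.0800)=0.5912; B=V−Δ·S=50.0958
Root portfolio cost Δ·122+B reproduces V0=122.2249.

(0,0): Delta=0.5912 Bond=50.0958
(1,0): Delta=-2.6362 Bond=305.0975
(1,1): Delta=1.0914 Bond=-18.8973
V0=122.2249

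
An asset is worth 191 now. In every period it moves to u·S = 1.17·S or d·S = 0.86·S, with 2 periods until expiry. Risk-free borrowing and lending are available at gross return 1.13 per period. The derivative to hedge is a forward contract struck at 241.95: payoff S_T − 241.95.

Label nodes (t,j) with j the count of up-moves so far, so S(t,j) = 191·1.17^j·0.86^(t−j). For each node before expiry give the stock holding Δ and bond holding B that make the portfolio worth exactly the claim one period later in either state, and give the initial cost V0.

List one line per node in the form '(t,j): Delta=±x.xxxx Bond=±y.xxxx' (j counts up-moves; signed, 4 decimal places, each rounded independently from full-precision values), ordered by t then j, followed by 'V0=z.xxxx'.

(0,0): Delta=1.0000 Bond=-189.4823
(1,0): Delta=1.0000 Bond=-214.1150
(1,1): Delta=1.0000 Bond=-214.1150
V0=1.5177

Risk-neutral probability p* = (R−d)/(u−d) = (1.13−0.86)/(1.17−0.86) = 0.8710.
Terminal payoffs: V(2,0)=-100.6864, V(2,1)=-49.7658, V(2,2)=19.5099
(1,0): S=164.2600. Δ = (V_up−V_dn)/(S_up−S_dn) = (-49.7658−-100.6864)/(192.1842−141.2636) = 1.0000. V = [p*·-49.7658 + (1−p*)·-100.6864]/1.13 = -49.8550. B = V − Δ·S = -214.1150.
(1,1): S=223.4700. Δ = (V_up−V_dn)/(S_up−S_dn) = (19.5099−-49.7658)/(261.4599−192.1842) = 1.0000. V = [p*·19.5099 + (1−p*)·-49.7658]/1.13 = 9.3550. B = V − Δ·S = -214.1150.
(0,0): S=191.0000. Δ = (V_up−V_dn)/(S_up−S_dn) = (9.3550−-49.8550)/(223.4700−164.2600) = 1.0000. V = [p*·9.3550 + (1−p*)·-49.8550]/1.13 = 1.5177. B = V − Δ·S = -189.4823.
Self-financing check: at every node Δ·S+B equals the discounted successor values.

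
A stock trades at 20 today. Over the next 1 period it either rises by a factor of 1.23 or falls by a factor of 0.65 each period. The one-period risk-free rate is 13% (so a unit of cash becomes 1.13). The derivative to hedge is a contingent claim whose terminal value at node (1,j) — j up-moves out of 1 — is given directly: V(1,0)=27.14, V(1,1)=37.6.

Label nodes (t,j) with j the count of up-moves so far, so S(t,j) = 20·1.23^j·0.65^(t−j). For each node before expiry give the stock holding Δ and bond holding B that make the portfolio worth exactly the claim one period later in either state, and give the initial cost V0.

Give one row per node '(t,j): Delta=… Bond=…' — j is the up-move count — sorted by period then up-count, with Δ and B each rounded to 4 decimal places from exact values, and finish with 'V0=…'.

(0,0): Delta=0.9017 Bond=13.6439
V0=31.6784

Risk-neutral probability p* = (R−d)/(u−d) = (1.13−0.65)/(1.23−0.65) = 0.8276.
Terminal payoffs: V(1,0)=27.1400, V(1,1)=37.6000
Node (0,0) S=20.0000: V=(p*·37.6000+(1−p*)·27.1400)/1.13=31.6784; Δ=(37.6000−27.1400)/(24.6000−13.0000)=0.9017; B=V−Δ·S=13.6439
The time-0 hedge costs 31.6784, which is the no-arbitrage price.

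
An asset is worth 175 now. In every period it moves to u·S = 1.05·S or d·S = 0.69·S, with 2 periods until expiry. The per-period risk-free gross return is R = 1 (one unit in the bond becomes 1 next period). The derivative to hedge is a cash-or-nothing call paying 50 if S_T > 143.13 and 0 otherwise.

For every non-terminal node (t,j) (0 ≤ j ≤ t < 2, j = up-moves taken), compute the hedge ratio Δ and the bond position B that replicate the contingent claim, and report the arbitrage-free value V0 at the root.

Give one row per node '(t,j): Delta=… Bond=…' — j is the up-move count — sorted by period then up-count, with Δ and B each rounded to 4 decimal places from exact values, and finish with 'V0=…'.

(0,0): Delta=0.6834 Bond=-82.5231
(1,0): Delta=0.0000 Bond=0.0000
(1,1): Delta=0.7559 Bond=-95.8333
V0=37.0756

No-arbitrage ⇒ martingale measure with p* = (R−d)/(u−d) = 0.8611.
Payoff layer (t=2): V(2,0)=0.0000, V(2,1)=0.0000, V(2,2)=50.0000
  t=1,j=0: stock 120.7500 → up 126.7875 (V=0.0000), down 83.3175 (V=0.0000). Price 0.0000; hedge Δ=0.0000, bond B=0.0000.
  t=1,j=1: stock 183.7500 → up 192.9375 (V=50.0000), down 126.7875 (V=0.0000). Price 43.0556; hedge Δ=0.7559, bond B=-95.8333.
  t=0,j=0: stock 175.0000 → up 183.7500 (V=43.0556), down 120.7500 (V=0.0000). Price 37.0756; hedge Δ=0.6834, bond B=-82.5231.
Check: Δ(0,0)·S0 + B(0,0) = 37.0756 = V0.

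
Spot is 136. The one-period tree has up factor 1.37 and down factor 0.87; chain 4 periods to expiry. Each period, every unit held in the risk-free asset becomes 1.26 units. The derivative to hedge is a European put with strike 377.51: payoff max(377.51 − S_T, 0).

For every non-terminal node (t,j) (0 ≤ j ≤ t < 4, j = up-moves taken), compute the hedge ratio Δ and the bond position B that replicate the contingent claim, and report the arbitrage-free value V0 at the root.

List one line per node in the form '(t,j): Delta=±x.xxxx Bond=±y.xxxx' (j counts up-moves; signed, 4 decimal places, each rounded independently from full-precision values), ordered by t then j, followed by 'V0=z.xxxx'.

(0,0): Delta=-0.6456 Bond=116.4978
(1,0): Delta=-1.0000 Bond=188.7195
(1,1): Delta=-0.5821 Bond=134.9601
(2,0): Delta=-1.0000 Bond=237.7866
(2,1): Delta=-1.0000 Bond=237.7866
(2,2): Delta=-0.5073 Bond=150.9445
(3,0): Delta=-1.0000 Bond=299.6111
(3,1): Delta=-1.0000 Bond=299.6111
(3,2): Delta=-1.0000 Bond=299.6111
(3,3): Delta=-0.4190 Bond=159.3278
V0=28.6958

Since d<R<u, set p* = (R−d)/(u−d) = 0.7800; price each node as the discounted p*-expectation of its children.
At expiry t=4: V(4,0)=299.5959, V(4,1)=254.8177, V(4,2)=184.3049, V(4,3)=73.2675, V(4,4)=0.0000
(3,0): S=89.5564. Δ = (V_up−V_dn)/(S_up−S_dn) = (254.8177−299.5959)/(122.6923−77.9141) = -1.0000. V = [p*·254.8177 + (1−p*)·299.5959]/1.26 = 210.0547. B = V − Δ·S = 299.6111.
(3,1): S=141.0256. Δ = (V_up−V_dn)/(S_up−S_dn) = (184.3049−254.8177)/(193.2051−122.6923) = -1.0000. V = [p*·184.3049 + (1−p*)·254.8177]/1.26 = 158.5855. B = V − Δ·S = 299.6111.
(3,2): S=222.0748. Δ = (V_up−V_dn)/(S_up−S_dn) = (73.2675−184.3049)/(304.2425−193.2051) = -1.0000. V = [p*·73.2675 + (1−p*)·184.3049]/1.26 = 77.5363. B = V − Δ·S = 299.6111.
(3,3): S=349.7040. Δ = (V_up−V_dn)/(S_up−S_dn) = (0.0000−73.2675)/(479.0945−304.2425) = -0.4190. V = [p*·0.0000 + (1−p*)·73.2675]/1.26 = 12.7927. B = V − Δ·S = 159.3278.
(2,0): S=102.9384. Δ = (V_up−V_dn)/(S_up−S_dn) = (158.5855−210.0547)/(141.0256−89.5564) = -1.0000. V = [p*·158.5855 + (1−p*)·210.0547]/1.26 = 134.8482. B = V − Δ·S = 237.7866.
(2,1): S=162.0984. Δ = (V_up−V_dn)/(S_up−S_dn) = (77.5363−158.5855)/(222.0748−141.0256) = -1.0000. V = [p*·77.5363 + (1−p*)·158.5855]/1.26 = 75.6882. B = V − Δ·S = 237.7866.
(2,2): S=255.2584. Δ = (V_up−V_dn)/(S_up−S_dn) = (12.7927−77.5363)/(349.7040−222.0748) = -0.5073. V = [p*·12.7927 + (1−p*)·77.5363]/1.26 = 21.4574. B = V − Δ·S = 150.9445.
(1,0): S=118.3200. Δ = (V_up−V_dn)/(S_up−S_dn) = (75.6882−134.8482)/(162.0984−102.9384) = -1.0000. V = [p*·75.6882 + (1−p*)·134.8482]/1.26 = 70.3995. B = V − Δ·S = 188.7195.
(1,1): S=186.3200. Δ = (V_up−V_dn)/(S_up−S_dn) = (21.4574−75.6882)/(255.2584−162.0984) = -0.5821. V = [p*·21.4574 + (1−p*)·75.6882]/1.26 = 26.4986. B = V − Δ·S = 134.9601.
(0,0): S=136.0000. Δ = (V_up−V_dn)/(S_up−S_dn) = (26.4986−70.3995)/(186.3200−118.3200) = -0.6456. V = [p*·26.4986 + (1−p*)·70.3995]/1.26 = 28.6958. B = V − Δ·S = 116.4978.
Self-financing check: at every node Δ·S+B equals the discounted successor values.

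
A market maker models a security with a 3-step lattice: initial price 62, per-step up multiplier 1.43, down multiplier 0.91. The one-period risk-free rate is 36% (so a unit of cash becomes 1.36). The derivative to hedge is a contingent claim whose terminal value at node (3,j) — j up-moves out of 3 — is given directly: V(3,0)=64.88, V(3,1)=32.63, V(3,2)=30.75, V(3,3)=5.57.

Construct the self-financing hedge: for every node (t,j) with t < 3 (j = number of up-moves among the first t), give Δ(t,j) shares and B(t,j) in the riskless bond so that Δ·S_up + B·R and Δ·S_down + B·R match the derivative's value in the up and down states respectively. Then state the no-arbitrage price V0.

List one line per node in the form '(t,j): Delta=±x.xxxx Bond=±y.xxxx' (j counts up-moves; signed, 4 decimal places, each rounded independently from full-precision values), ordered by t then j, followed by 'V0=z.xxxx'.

(0,0): Delta=-0.3334 Bond=26.4746
(1,0): Delta=-0.1496 Bond=25.6357
(1,1): Delta=-0.3516 Bond=37.6185
(2,0): Delta=-1.2080 Bond=89.2040
(2,1): Delta=-0.0448 Bond=26.4118
(2,2): Delta=-0.3819 Bond=55.0110
V0=5.8053

Risk-neutral probability p* = (R−d)/(u−d) = (1.36−0.91)/(1.43−0.91) = 0.8654.
At expiry t=3: V(3,0)=64.8800, V(3,1)=32.6300, V(3,2)=30.7500, V(3,3)=5.5700
Node (2,0) S=51.3422: V=(p*·32.6300+(1−p*)·64.8800)/1.36=27.1848; Δ=(32.6300−64.8800)/(73.4193−46.7214)=-1.2080; B=V−Δ·S=89.2040
Node (2,1) S=80.6806: V=(p*·30.7500+(1−p*)·32.6300)/1.36=22.7964; Δ=(30.7500−32.6300)/(115.3733−73.4193)=-0.0448; B=V−Δ·S=26.4118
Node (2,2) S=126.7838: V=(p*·5.5700+(1−p*)·30.7500)/1.36=6.5880; Δ=(5.5700−30.7500)/(181.3008−115.3733)=-0.3819; B=V−Δ·S=55.0110
Node (1,0) S=56.4200: V=(p*·22.7964+(1−p*)·27.1848)/1.36=17.1964; Δ=(22.7964−27.1848)/(80.6806−51.3422)=-0.1496; B=V−Δ·S=25.6357
Node (1,1) S=88.6600: V=(p*·6.5880+(1−p*)·22.7964)/1.36=6.4484; Δ=(6.5880−22.7964)/(126.7838−80.6806)=-0.3516; B=V−Δ·S=37.6185
Node (0,0) S=62.0000: V=(p*·6.4484+(1−p*)·17.1964)/1.36=5.8053; Δ=(6.4484−17.1964)/(88.6600−56.4200)=-0.3334; B=V−Δ·S=26.4746
Self-financing check: at every node Δ·S+B equals the discounted successor values.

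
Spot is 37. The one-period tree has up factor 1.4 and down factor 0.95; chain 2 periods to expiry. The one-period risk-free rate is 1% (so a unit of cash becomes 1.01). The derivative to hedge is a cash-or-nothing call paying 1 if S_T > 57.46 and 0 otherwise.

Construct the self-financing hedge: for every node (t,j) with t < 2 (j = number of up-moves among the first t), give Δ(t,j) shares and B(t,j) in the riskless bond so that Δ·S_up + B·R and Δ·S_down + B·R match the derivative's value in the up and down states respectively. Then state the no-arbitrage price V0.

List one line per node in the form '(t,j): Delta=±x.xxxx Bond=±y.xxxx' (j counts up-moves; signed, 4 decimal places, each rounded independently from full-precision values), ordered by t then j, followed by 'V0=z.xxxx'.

(0,0): Delta=0.0079 Bond=-0.2759
(1,0): Delta=0.0000 Bond=0.0000
(1,1): Delta=0.0429 Bond=-2.0902
V0=0.0174

No-arbitrage ⇒ martingale measure with p* = (R−d)/(u−d) = 0.1333.
At expiry t=2: V(2,0)=0.0000, V(2,1)=0.0000, V(2,2)=1.0000
(1,0): S=35.1500. Δ = (V_up−V_dn)/(S_up−S_dn) = (0.0000−0.0000)/(49.2100−33.3925) = 0.0000. V = [p*·0.0000 + (1−p*)·0.0000]/1.01 = 0.0000. B = V − Δ·S = 0.0000.
(1,1): S=51.8000. Δ = (V_up−V_dn)/(S_up−S_dn) = (1.0000−0.0000)/(72.5200−49.2100) = 0.0429. V = [p*·1.0000 + (1−p*)·0.0000]/1.01 = 0.1320. B = V − Δ·S = -2.0902.
(0,0): S=37.0000. Δ = (V_up−V_dn)/(S_up−S_dn) = (0.1320−0.0000)/(51.8000−35.1500) = 0.0079. V = [p*·0.1320 + (1−p*)·0.0000]/1.01 = 0.0174. B = V − Δ·S = -0.2759.
Each (Δ,B) replicates both successor values, so the strategy is self-financing and V0 is arbitrage-free.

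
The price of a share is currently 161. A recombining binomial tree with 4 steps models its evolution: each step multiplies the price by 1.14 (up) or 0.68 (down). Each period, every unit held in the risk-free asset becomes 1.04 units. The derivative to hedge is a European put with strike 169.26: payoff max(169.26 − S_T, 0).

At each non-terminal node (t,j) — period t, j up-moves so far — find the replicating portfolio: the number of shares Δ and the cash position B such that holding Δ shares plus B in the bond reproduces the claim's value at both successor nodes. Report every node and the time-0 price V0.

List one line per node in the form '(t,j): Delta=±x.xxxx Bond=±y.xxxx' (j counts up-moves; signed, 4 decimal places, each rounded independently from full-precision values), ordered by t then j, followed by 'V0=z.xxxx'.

Since d<R<u, set p* = (R−d)/(u−d) = 0.7826; price each node as the discounted p*-expectation of its children.
Terminal payoffs: V(4,0)=134.8360, V(4,1)=111.5492, V(4,2)=72.5095, V(4,3)=7.0606, V(4,4)=0.0000
  t=3,j=0: stock 50.6236 → up 57.7108 (V=111.5492), down 34.4240 (V=134.8360). Price 112.1264; hedge Δ=-1.0000, bond B=162.7500.
  t=3,j=1: stock 84.8689 → up 96.7505 (V=72.5095), down 57.7108 (V=111.5492). Price 77.8811; hedge Δ=-1.0000, bond B=162.7500.
  t=3,j=2: stock 142.2802 → up 162.1994 (V=7.0606), down 96.7505 (V=72.5095). Price 20.4698; hedge Δ=-1.0000, bond B=162.7500.
  t=3,j=3: stock 238.5286 → up 271.9226 (V=0.0000), down 162.1994 (V=7.0606). Price 1.4759; hedge Δ=-0.0643, bond B=16.8249.
  t=2,j=0: stock 74.4464 → up 84.8689 (V=77.8811), down 50.6236 (V=112.1264). Price 82.0440; hedge Δ=-1.0000, bond B=156.4904.
  t=2,j=1: stock 124.8072 → up 142.2802 (V=20.4698), down 84.8689 (V=77.8811). Price 31.6832; hedge Δ=-1.0000, bond B=156.4904.
  t=2,j=2: stock 209.2356 → up 238.5286 (V=1.4759), down 142.2802 (V=20.4698). Price 5.3894; hedge Δ=-0.1973, bond B=46.6805.
  t=1,j=0: stock 109.4800 → up 124.8072 (V=31.6832), down 74.4464 (V=82.0440). Price 40.9915; hedge Δ=-1.0000, bond B=150.4715.
  t=1,j=1: stock 183.5400 → up 209.2356 (V=5.3894), down 124.8072 (V=31.6832). Price 10.6783; hedge Δ=-0.3114, bond B=67.8387.
  t=0,j=0: stock 161.0000 → up 183.5400 (V=10.6783), down 109.4800 (V=40.9915). Price 16.6040; hedge Δ=-0.4093, bond B=82.5023.
Root portfolio cost Δ·161+B reproduces V0=16.6040.

(0,0): Delta=-0.4093 Bond=82.5023
(1,0): Delta=-1.0000 Bond=150.4715
(1,1): Delta=-0.3114 Bond=67.8387
(2,0): Delta=-1.0000 Bond=156.4904
(2,1): Delta=-1.0000 Bond=156.4904
(2,2): Delta=-0.1973 Bond=46.6805
(3,0): Delta=-1.0000 Bond=162.7500
(3,1): Delta=-1.0000 Bond=162.7500
(3,2): Delta=-1.0000 Bond=162.7500
(3,3): Delta=-0.0643 Bond=16.8249
V0=16.6040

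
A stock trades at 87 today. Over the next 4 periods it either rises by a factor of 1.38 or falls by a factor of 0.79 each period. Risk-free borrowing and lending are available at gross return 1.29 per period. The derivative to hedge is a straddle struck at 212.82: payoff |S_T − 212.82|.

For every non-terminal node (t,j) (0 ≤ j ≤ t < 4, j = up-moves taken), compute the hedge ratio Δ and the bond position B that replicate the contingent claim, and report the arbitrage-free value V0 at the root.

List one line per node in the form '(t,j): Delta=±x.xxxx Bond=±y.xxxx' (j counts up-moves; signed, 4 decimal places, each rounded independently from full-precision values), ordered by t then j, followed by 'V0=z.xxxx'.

Risk-neutral probability p* = (R−d)/(u−d) = (1.29−0.79)/(1.38−0.79) = 0.8475.
Terminal values V(4,·): V(4,0)=178.9334, V(4,1)=153.6257, V(4,2)=109.4174, V(4,3)=32.1926, V(4,4)=102.7063
Node (3,0) S=42.8944: V=(p*·153.6257+(1−p*)·178.9334)/1.29=122.0824; Δ=(153.6257−178.9334)/(59.1943−33.8866)=-1.0000; B=V−Δ·S=164.9767
Node (3,1) S=74.9294: V=(p*·109.4174+(1−p*)·153.6257)/1.29=90.0473; Δ=(109.4174−153.6257)/(103.4026−59.1943)=-1.0000; B=V−Δ·S=164.9767
Node (3,2) S=130.8894: V=(p*·32.1926+(1−p*)·109.4174)/1.29=34.0873; Δ=(32.1926−109.4174)/(180.6274−103.4026)=-1.0000; B=V−Δ·S=164.9767
Node (3,3) S=228.6423: V=(p*·102.7063+(1−p*)·32.1926)/1.29=71.2791; Δ=(102.7063−32.1926)/(315.5263−180.6274)=0.5227; B=V−Δ·S=-48.2357
Node (2,0) S=54.2967: V=(p*·90.0473+(1−p*)·122.0824)/1.29=73.5922; Δ=(90.0473−122.0824)/(74.9294−42.8944)=-1.0000; B=V−Δ·S=127.8889
Node (2,1) S=94.8474: V=(p*·34.0873+(1−p*)·90.0473)/1.29=33.0415; Δ=(34.0873−90.0473)/(130.8894−74.9294)=-1.0000; B=V−Δ·S=127.8889
Node (2,2) S=165.6828: V=(p*·71.2791+(1−p*)·34.0873)/1.29=50.8572; Δ=(71.2791−34.0873)/(228.6423−130.8894)=0.3805; B=V−Δ·S=-12.1797
Node (1,0) S=68.7300: V=(p*·33.0415+(1−p*)·73.5922)/1.29=30.4087; Δ=(33.0415−73.5922)/(94.8474−54.2967)=-1.0000; B=V−Δ·S=99.1387
Node (1,1) S=120.0600: V=(p*·50.8572+(1−p*)·33.0415)/1.29=37.3175; Δ=(50.8572−33.0415)/(165.6828−94.8474)=0.2515; B=V−Δ·S=7.1215
Node (0,0) S=87.0000: V=(p*·37.3175+(1−p*)·30.4087)/1.29=28.1113; Δ=(37.3175−30.4087)/(120.0600−68.7300)=0.1346; B=V−Δ·S=16.4016
Each (Δ,B) replicates both successor values, so the strategy is self-financing and V0 is arbitrage-free.

(0,0): Delta=0.1346 Bond=16.4016
(1,0): Delta=-1.0000 Bond=99.1387
(1,1): Delta=0.2515 Bond=7.1215
(2,0): Delta=-1.0000 Bond=127.8889
(2,1): Delta=-1.0000 Bond=127.8889
(2,2): Delta=0.3805 Bond=-12.1797
(3,0): Delta=-1.0000 Bond=164.9767
(3,1): Delta=-1.0000 Bond=164.9767
(3,2): Delta=-1.0000 Bond=164.9767
(3,3): Delta=0.5227 Bond=-48.2357
V0=28.1113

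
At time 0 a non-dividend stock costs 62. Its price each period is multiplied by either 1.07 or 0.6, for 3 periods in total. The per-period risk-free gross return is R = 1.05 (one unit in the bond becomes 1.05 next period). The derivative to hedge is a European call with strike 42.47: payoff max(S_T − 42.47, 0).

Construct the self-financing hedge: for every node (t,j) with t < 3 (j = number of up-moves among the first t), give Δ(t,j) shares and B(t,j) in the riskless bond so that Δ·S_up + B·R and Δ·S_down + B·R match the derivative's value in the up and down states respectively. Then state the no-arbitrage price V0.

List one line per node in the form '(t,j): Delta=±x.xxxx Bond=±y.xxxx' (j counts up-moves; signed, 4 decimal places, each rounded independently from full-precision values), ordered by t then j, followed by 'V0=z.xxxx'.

(0,0): Delta=0.9523 Bond=-33.6421
(1,0): Delta=0.0063 Bond=-0.1333
(1,1): Delta=0.9758 Bond=-36.8883
(2,0): Delta=0.0000 Bond=0.0000
(2,1): Delta=0.0064 Bond=-0.1462
(2,2): Delta=1.0000 Bond=-40.4476
V0=25.3983

The replicating-portfolio and risk-neutral prices coincide; use p* = (1.05−0.6)/(1.07−0.6) = 0.9574 for the latter.
At expiry t=3: V(3,0)=0.0000, V(3,1)=0.0000, V(3,2)=0.1203, V(3,3)=33.4827
(2,0): S=22.3200. Δ = (V_up−V_dn)/(S_up−S_dn) = (0.0000−0.0000)/(23.8824−13.3920) = 0.0000. V = [p*·0.0000 + (1−p*)·0.0000]/1.05 = 0.0000. B = V − Δ·S = 0.0000.
(2,1): S=39.8040. Δ = (V_up−V_dn)/(S_up−S_dn) = (0.1203−0.0000)/(42.5903−23.8824) = 0.0064. V = [p*·0.1203 + (1−p*)·0.0000]/1.05 = 0.1097. B = V − Δ·S = -0.1462.
(2,2): S=70.9838. Δ = (V_up−V_dn)/(S_up−S_dn) = (33.4827−0.1203)/(75.9527−42.5903) = 1.0000. V = [p*·33.4827 + (1−p*)·0.1203]/1.05 = 30.5362. B = V − Δ·S = -40.4476.
(1,0): S=37.2000. Δ = (V_up−V_dn)/(S_up−S_dn) = (0.1097−0.0000)/(39.8040−22.3200) = 0.0063. V = [p*·0.1097 + (1−p*)·0.0000]/1.05 = 0.1000. B = V − Δ·S = -0.1333.
(1,1): S=66.3400. Δ = (V_up−V_dn)/(S_up−S_dn) = (30.5362−0.1097)/(70.9838−39.8040) = 0.9758. V = [p*·30.5362 + (1−p*)·0.1097]/1.05 = 27.8490. B = V − Δ·S = -36.8883.
(0,0): S=62.0000. Δ = (V_up−V_dn)/(S_up−S_dn) = (27.8490−0.1000)/(66.3400−37.2000) = 0.9523. V = [p*·27.8490 + (1−p*)·0.1000]/1.05 = 25.3983. B = V − Δ·S = -33.6421.
Self-financing check: at every node Δ·S+B equals the discounted successor values.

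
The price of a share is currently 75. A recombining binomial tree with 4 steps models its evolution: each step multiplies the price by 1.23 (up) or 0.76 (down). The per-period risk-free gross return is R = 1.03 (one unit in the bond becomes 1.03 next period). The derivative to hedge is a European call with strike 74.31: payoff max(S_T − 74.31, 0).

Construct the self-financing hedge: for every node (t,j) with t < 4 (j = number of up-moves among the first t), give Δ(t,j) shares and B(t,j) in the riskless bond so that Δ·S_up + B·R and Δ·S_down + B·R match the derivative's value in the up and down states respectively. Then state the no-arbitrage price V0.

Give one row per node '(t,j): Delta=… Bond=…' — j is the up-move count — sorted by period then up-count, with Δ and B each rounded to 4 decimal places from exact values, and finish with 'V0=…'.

Since d<R<u, set p* = (R−d)/(u−d) = 0.5745; price each node as the discounted p*-expectation of its children.
At expiry t=4: V(4,0)=0.0000, V(4,1)=0.0000, V(4,2)=0.0000, V(4,3)=31.7594, V(4,4)=97.3550
Node (3,0) S=32.9232: V=(p*·0.0000+(1−p*)·0.0000)/1.03=0.0000; Δ=(0.0000−0.0000)/(40.4955−25.0216)=0.0000; B=V−Δ·S=0.0000
Node (3,1) S=53.2836: V=(p*·0.0000+(1−p*)·0.0000)/1.03=0.0000; Δ=(0.0000−0.0000)/(65.5388−40.4955)=0.0000; B=V−Δ·S=0.0000
Node (3,2) S=86.2353: V=(p*·31.7594+(1−p*)·0.0000)/1.03=17.7134; Δ=(31.7594−0.0000)/(106.0694−65.5388)=0.7836; B=V−Δ·S=-49.8599
Node (3,3) S=139.5650: V=(p*·97.3550+(1−p*)·31.7594)/1.03=67.4194; Δ=(97.3550−31.7594)/(171.6650−106.0694)=1.0000; B=V−Δ·S=-72.1456
Node (2,0) S=43.3200: V=(p*·0.0000+(1−p*)·0.0000)/1.03=0.0000; Δ=(0.0000−0.0000)/(53.2836−32.9232)=0.0000; B=V−Δ·S=0.0000
Node (2,1) S=70.1100: V=(p*·17.7134+(1−p*)·0.0000)/1.03=9.8794; Δ=(17.7134−0.0000)/(86.2353−53.2836)=0.5376; B=V−Δ·S=-27.8086
Node (2,2) S=113.4675: V=(p*·67.4194+(1−p*)·17.7134)/1.03=44.9203; Δ=(67.4194−17.7134)/(139.5650−86.2353)=0.9321; B=V−Δ·S=-60.8372
Node (1,0) S=57.0000: V=(p*·9.8794+(1−p*)·0.0000)/1.03=5.5101; Δ=(9.8794−0.0000)/(70.1100−43.3200)=0.3688; B=V−Δ·S=-15.5099
Node (1,1) S=92.2500: V=(p*·44.9203+(1−p*)·9.8794)/1.03=29.1352; Δ=(44.9203−9.8794)/(113.4675−70.1100)=0.8082; B=V−Δ·S=-45.4199
Node (0,0) S=75.0000: V=(p*·29.1352+(1−p*)·5.5101)/1.03=18.5262; Δ=(29.1352−5.5101)/(92.2500−57.0000)=0.6702; B=V−Δ·S=-31.7400
Root portfolio cost Δ·75+B reproduces V0=18.5262.

(0,0): Delta=0.6702 Bond=-31.7400
(1,0): Delta=0.3688 Bond=-15.5099
(1,1): Delta=0.8082 Bond=-45.4199
(2,0): Delta=0.0000 Bond=0.0000
(2,1): Delta=0.5376 Bond=-27.8086
(2,2): Delta=0.9321 Bond=-60.8372
(3,0): Delta=0.0000 Bond=0.0000
(3,1): Delta=0.0000 Bond=0.0000
(3,2): Delta=0.7836 Bond=-49.8599
(3,3): Delta=1.0000 Bond=-72.1456
V0=18.5262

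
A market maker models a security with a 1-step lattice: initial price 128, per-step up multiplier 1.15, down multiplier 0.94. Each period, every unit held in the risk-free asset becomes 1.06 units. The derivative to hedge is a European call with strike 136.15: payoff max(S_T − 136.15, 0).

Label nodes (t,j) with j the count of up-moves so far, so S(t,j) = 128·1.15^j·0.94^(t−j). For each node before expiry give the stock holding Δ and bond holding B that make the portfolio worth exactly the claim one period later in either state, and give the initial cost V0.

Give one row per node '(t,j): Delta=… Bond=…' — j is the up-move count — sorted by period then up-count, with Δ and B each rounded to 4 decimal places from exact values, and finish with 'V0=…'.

(0,0): Delta=0.4111 Bond=-46.6622
V0=5.9569

Under the risk-neutral measure, an up-move has probability p* = (R−d)/(u−d) = 0.5714 and values discount at R = 1.06.
At expiry t=1: V(1,0)=0.0000, V(1,1)=11.0500
(0,0): S=128.0000. Δ = (V_up−V_dn)/(S_up−S_dn) = (11.0500−0.0000)/(147.2000−120.3200) = 0.4111. V = [p*·11.0500 + (1−p*)·0.0000]/1.06 = 5.9569. B = V − Δ·S = -46.6622.
Root portfolio cost Δ·128+B reproduces V0=5.9569.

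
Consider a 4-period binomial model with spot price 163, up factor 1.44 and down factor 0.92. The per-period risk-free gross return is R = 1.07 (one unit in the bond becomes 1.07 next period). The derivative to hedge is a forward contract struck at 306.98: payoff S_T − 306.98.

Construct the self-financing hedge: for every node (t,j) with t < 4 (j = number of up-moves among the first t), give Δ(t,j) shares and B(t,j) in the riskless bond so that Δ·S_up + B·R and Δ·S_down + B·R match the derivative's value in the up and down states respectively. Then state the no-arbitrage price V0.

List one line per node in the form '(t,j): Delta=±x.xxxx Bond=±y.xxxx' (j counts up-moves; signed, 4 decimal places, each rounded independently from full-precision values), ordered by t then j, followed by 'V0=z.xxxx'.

(0,0): Delta=1.0000 Bond=-234.1936
(1,0): Delta=1.0000 Bond=-250.5871
(1,1): Delta=1.0000 Bond=-250.5871
(2,0): Delta=1.0000 Bond=-268.1282
(2,1): Delta=1.0000 Bond=-268.1282
(2,2): Delta=1.0000 Bond=-268.1282
(3,0): Delta=1.0000 Bond=-286.8972
(3,1): Delta=1.0000 Bond=-286.8972
(3,2): Delta=1.0000 Bond=-286.8972
(3,3): Delta=1.0000 Bond=-286.8972
V0=-71.1936

No-arbitrage ⇒ martingale measure with p* = (R−d)/(u−d) = 0.2885.
Terminal values V(4,·): V(4,0)=-190.2079, V(4,1)=-124.2064, V(4,2)=-20.8995, V(4,3)=140.7982, V(4,4)=393.8902
(3,0): S=126.9261. Δ = (V_up−V_dn)/(S_up−S_dn) = (-124.2064−-190.2079)/(182.7736−116.7721) = 1.0000. V = [p*·-124.2064 + (1−p*)·-190.2079]/1.07 = -159.9711. B = V − Δ·S = -286.8972.
(3,1): S=198.6670. Δ = (V_up−V_dn)/(S_up−S_dn) = (-20.8995−-124.2064)/(286.0805−182.7736) = 1.0000. V = [p*·-20.8995 + (1−p*)·-124.2064]/1.07 = -88.2302. B = V − Δ·S = -286.8972.
(3,2): S=310.9571. Δ = (V_up−V_dn)/(S_up−S_dn) = (140.7982−-20.8995)/(447.7782−286.0805) = 1.0000. V = [p*·140.7982 + (1−p*)·-20.8995]/1.07 = 24.0599. B = V − Δ·S = -286.8972.
(3,3): S=486.7154. Δ = (V_up−V_dn)/(S_up−S_dn) = (393.8902−140.7982)/(700.8702−447.7782) = 1.0000. V = [p*·393.8902 + (1−p*)·140.7982]/1.07 = 199.8182. B = V − Δ·S = -286.8972.
(2,0): S=137.9632. Δ = (V_up−V_dn)/(S_up−S_dn) = (-88.2302−-159.9711)/(198.6670−126.9261) = 1.0000. V = [p*·-88.2302 + (1−p*)·-159.9711]/1.07 = -130.1650. B = V − Δ·S = -268.1282.
(2,1): S=215.9424. Δ = (V_up−V_dn)/(S_up−S_dn) = (24.0599−-88.2302)/(310.9571−198.6670) = 1.0000. V = [p*·24.0599 + (1−p*)·-88.2302]/1.07 = -52.1858. B = V − Δ·S = -268.1282.
(2,2): S=337.9968. Δ = (V_up−V_dn)/(S_up−S_dn) = (199.8182−24.0599)/(486.7154−310.9571) = 1.0000. V = [p*·199.8182 + (1−p*)·24.0599]/1.07 = 69.8686. B = V − Δ·S = -268.1282.
(1,0): S=149.9600. Δ = (V_up−V_dn)/(S_up−S_dn) = (-52.1858−-130.1650)/(215.9424−137.9632) = 1.0000. V = [p*·-52.1858 + (1−p*)·-130.1650]/1.07 = -100.6271. B = V − Δ·S = -250.5871.
(1,1): S=234.7200. Δ = (V_up−V_dn)/(S_up−S_dn) = (69.8686−-52.1858)/(337.9968−215.9424) = 1.0000. V = [p*·69.8686 + (1−p*)·-52.1858]/1.07 = -15.8671. B = V − Δ·S = -250.5871.
(0,0): S=163.0000. Δ = (V_up−V_dn)/(S_up−S_dn) = (-15.8671−-100.6271)/(234.7200−149.9600) = 1.0000. V = [p*·-15.8671 + (1−p*)·-100.6271]/1.07 = -71.1936. B = V − Δ·S = -234.1936.
Self-financing check: at every node Δ·S+B equals the discounted successor values.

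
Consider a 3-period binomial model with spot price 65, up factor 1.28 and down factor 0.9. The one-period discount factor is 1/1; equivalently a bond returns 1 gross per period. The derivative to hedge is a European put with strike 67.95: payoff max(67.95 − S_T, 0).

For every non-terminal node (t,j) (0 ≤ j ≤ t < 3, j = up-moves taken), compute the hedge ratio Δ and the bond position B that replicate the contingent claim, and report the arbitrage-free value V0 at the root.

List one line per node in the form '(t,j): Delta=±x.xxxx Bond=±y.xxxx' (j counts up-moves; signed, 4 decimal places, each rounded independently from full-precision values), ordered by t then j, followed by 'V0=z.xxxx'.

Risk-neutral probability p* = (R−d)/(u−d) = (1−0.9)/(1.28−0.9) = 0.2632.
Terminal values V(3,·): V(3,0)=20.5650, V(3,1)=0.5580, V(3,2)=0.0000, V(3,3)=0.0000
  t=2,j=0: stock 52.6500 → up 67.3920 (V=0.5580), down 47.3850 (V=20.5650). Price 15.3000; hedge Δ=-1.0000, bond B=67.9500.
  t=2,j=1: stock 74.8800 → up 95.8464 (V=0.0000), down 67.3920 (V=0.5580). Price 0.4112; hedge Δ=-0.0196, bond B=1.8796.
  t=2,j=2: stock 106.4960 → up 136.3149 (V=0.0000), down 95.8464 (V=0.0000). Price 0.0000; hedge Δ=0.0000, bond B=0.0000.
  t=1,j=0: stock 58.5000 → up 74.8800 (V=0.4112), down 52.6500 (V=15.3000). Price 11.3819; hedge Δ=-0.6698, bond B=50.5630.
  t=1,j=1: stock 83.2000 → up 106.4960 (V=0.0000), down 74.8800 (V=0.4112). Price 0.3030; hedge Δ=-0.0130, bond B=1.3850.
  t=0,j=0: stock 65.0000 → up 83.2000 (V=0.3030), down 58.5000 (V=11.3819). Price 8.4664; hedge Δ=-0.4485, bond B=37.6214.
Check: Δ(0,0)·S0 + B(0,0) = 8.4664 = V0.

(0,0): Delta=-0.4485 Bond=37.6214
(1,0): Delta=-0.6698 Bond=50.5630
(1,1): Delta=-0.0130 Bond=1.3850
(2,0): Delta=-1.0000 Bond=67.9500
(2,1): Delta=-0.0196 Bond=1.8796
(2,2): Delta=0.0000 Bond=0.0000
V0=8.4664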